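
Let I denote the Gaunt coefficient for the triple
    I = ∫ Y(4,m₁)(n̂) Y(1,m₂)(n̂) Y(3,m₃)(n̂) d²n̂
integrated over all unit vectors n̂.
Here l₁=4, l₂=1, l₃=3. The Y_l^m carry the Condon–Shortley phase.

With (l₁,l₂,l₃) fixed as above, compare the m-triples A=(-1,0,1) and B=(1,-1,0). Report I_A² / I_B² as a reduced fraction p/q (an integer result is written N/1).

l's match ⇒ only the (l;m) 3-j factors differ between A and B.
A: triangle coeff Δ(4,1,3) = 1/252; Σ_t [1,1]: t=1:−1/48 = -1/48; (3j)²=5/84 [(4 1 3; -1 0 1)], sign=-1
B: triangle coeff Δ(4,1,3) = 1/252; Σ_t [0,0]: t=0:+1/72 = 1/72; (3j)²=5/126 [(4 1 3; 1 -1 0)], sign=-1
I_A²/I_B² = (5/84)/(5/126) = 3/2

3/2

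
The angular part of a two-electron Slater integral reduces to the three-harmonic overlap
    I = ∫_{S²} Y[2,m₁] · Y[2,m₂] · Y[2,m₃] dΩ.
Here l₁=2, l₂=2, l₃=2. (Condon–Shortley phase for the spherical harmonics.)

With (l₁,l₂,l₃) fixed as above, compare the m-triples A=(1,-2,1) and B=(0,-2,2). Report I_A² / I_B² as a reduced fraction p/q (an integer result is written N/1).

3/2

Same 2,2,2: normalisation and zero-m 3j drop out of the ratio.
A: Δ: 2! 2! 2! / 7! → 1/630; sum: t=0:+1/4 = 1/4; 3j²(2 2 2; 1 -2 1) = Δ·Π!·Σ² = 3/35  (sign -1)
B: Δ: 2! 2! 2! / 7! → 1/630; sum: t=0:+1/8 = 1/8; 3j²(2 2 2; 0 -2 2) = Δ·Π!·Σ² = 2/35  (sign +1)
I_A²/I_B² = (3/35)/(2/35) = 3/2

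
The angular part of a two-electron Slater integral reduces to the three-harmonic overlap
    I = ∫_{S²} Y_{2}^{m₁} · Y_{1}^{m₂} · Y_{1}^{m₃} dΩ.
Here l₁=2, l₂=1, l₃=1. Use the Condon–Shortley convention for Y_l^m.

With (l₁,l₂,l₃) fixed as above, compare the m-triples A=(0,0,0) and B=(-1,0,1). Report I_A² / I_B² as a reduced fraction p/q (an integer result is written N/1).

Shared (l₁,l₂,l₃)=(2,1,1): N and (l;000)² cancel in I_A²/I_B².
A: Δ = 2!·2!·0!/5! = 1/30; Racah Σ t=1..1: t=1:−1/1 = -1/1; ⇒ 3j(2 1 1; 0 0 0)² = 2/15, sgn +1
B: Δ = 2!·2!·0!/5! = 1/30; Racah Σ t=1..1: t=1:−1/2 = -1/2; ⇒ 3j(2 1 1; -1 0 1)² = 1/10, sgn -1
I_A²/I_B² = (2/15)/(1/10) = 4/3

4/3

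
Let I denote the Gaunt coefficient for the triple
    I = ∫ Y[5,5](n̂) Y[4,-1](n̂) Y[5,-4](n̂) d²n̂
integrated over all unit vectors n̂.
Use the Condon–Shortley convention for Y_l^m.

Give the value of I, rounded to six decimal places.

0.184127

Rules hold: Σm=0, L=14 even, 1≤5≤9.
N = 11·9·11 = 1089
Δ = 4!·6!·4!/15! = 1/3153150
Racah Σ t=0..4: t=0:+1/69120 t=1:−1/1728 t=2:+1/576 t=3:−1/1728 t=4:+1/69120 = 7/11520
⇒ 3j(5 4 5; 0 0 0)² = 2/143, sgn -1
Racah Σ t=0..0: t=0:+1/103680 = 1/103680
⇒ 3j(5 4 5; 5 -1 -4)² = 4/143, sgn -1
4πI² = N·(3j₀)²·(3jₘ)² = 72/169
I = +1·√(0.426036/4π) = 0.18412721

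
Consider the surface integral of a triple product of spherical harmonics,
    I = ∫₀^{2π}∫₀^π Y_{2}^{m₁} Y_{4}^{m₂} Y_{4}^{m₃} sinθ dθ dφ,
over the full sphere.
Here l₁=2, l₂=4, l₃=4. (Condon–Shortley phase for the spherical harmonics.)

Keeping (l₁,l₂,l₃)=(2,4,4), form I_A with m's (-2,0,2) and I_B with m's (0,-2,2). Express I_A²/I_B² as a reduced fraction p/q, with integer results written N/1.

135/16

Shared (l₁,l₂,l₃)=(2,4,4): N and (l;000)² cancel in I_A²/I_B².
A: Δ = 2!·2!·6!/11! = 1/13860; Racah Σ t=2..2: t=2:+1/192 = 1/192; ⇒ 3j(2 4 4; -2 0 2)² = 3/77, sgn +1
B: Δ = 2!·2!·6!/11! = 1/13860; Racah Σ t=0..2: t=0:+1/192 t=1:−1/120 t=2:+1/2880 = -1/360; ⇒ 3j(2 4 4; 0 -2 2)² = 16/3465, sgn -1
I_A²/I_B² = (3/77)/(16/3465) = 135/16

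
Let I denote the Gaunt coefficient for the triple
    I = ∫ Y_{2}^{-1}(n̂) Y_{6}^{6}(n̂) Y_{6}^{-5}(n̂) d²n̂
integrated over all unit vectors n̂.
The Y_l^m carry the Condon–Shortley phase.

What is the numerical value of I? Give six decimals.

0.178412

Checks pass: Σm=0; 14 even; l₃=6∈[4,8].
(2·2+1)(2·6+1)(2·6+1) = 845
Δ: 2! 2! 10! / 15! → 1/90090
sum: t=0:+1/69120 t=1:−1/14400 t=2:+1/69120 = -7/172800
3j²(2 6 6; 0 0 0) = Δ·Π!·Σ² = 14/715  (sign -1)
sum: t=2:+1/7257600 = 1/7257600
3j²(2 6 6; -1 6 -5) = Δ·Π!·Σ² = 11/455  (sign -1)
combine: 4πI² = 845·14/715·11/455 = 2/5
take √, sign +1: I = 0.17841241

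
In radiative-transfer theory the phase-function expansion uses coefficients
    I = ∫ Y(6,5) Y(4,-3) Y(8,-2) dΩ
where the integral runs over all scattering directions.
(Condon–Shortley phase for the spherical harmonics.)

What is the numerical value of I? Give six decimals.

Rules hold: Σm=0, L=18 even, 2≤8≤10.
N = 13·9·17 = 1989
Δ = 2!·10!·6!/19! = 1/23279256
Racah Σ t=0..2: t=0:+1/1658880 t=1:−1/518400 t=2:+1/1658880 = -1/1382400
⇒ 3j(6 4 8; 0 0 0)² = 504/46189, sgn -1
Racah Σ t=0..1: t=0:+1/87091200 t=1:−1/2612736000 = 29/2612736000
⇒ 3j(6 4 8; 5 -3 -2)² = 841/302328, sgn +1
4πI² = N·(3j₀)²·(3jₘ)² = 52983/877591
I = -1·√(0.0603732/4π) = -0.06931341

-0.069313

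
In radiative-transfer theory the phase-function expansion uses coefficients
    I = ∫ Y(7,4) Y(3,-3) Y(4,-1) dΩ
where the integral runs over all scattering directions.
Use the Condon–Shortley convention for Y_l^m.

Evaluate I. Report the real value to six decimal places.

0.144828

Rules hold: Σm=0, L=14 even, 4≤4≤10.
N = 15·7·9 = 945
Δ = 6!·8!·0!/15! = 1/45045
Racah Σ t=3..3: t=3:−1/20736 = -1/20736
⇒ 3j(7 3 4; 0 0 0)² = 35/1287, sgn -1
Racah Σ t=0..0: t=0:+1/518400 = 1/518400
⇒ 3j(7 3 4; 4 -3 -1)² = 2/195, sgn -1
4πI² = N·(3j₀)²·(3jₘ)² = 490/1859
I = +1·√(0.263583/4π) = 0.14482829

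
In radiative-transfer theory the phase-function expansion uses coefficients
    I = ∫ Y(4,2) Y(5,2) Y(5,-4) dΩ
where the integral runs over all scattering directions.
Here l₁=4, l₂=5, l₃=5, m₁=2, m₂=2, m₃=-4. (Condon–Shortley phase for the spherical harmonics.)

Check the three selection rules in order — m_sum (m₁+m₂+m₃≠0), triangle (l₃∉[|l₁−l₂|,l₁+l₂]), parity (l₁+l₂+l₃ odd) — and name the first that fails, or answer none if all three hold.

none

m₁+m₂+m₃ = 2 + 2 − 4 = 0  ✓
triangle: |4−5|=1 ≤ l₃=5 ≤ 4+5=9  ✓
parity: l₁+l₂+l₃ = 14 is even  ✓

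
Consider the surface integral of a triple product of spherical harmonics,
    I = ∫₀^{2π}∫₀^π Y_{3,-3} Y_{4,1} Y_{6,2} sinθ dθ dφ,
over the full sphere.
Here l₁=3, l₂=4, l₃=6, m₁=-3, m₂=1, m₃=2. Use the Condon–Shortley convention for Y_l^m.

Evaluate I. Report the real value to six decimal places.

0.000000

Σlᵢ=13 odd — θ-integrand is odd under cosθ→−cosθ; I=0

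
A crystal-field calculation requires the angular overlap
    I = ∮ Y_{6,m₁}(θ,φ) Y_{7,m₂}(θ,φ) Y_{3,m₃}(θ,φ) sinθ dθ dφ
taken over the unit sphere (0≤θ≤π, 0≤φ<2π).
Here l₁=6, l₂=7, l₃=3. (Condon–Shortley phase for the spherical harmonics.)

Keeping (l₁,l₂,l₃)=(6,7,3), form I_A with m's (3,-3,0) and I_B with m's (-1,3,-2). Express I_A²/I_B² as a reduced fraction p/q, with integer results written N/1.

3/25

l's match ⇒ only the (l;m) 3-j factors differ between A and B.
A: triangle coeff Δ(6,7,3) = 1/2042040; Σ_t [1,3]: t=1:−1/4354560 t=2:+1/322560 t=3:−1/362880 = 1/8709120; (3j)²=3/68068 [(6 7 3; 3 -3 0)], sign=-1
B: triangle coeff Δ(6,7,3) = 1/2042040; Σ_t [6,7]: t=6:+1/414720 t=7:−1/362880 = -1/2903040; (3j)²=25/68068 [(6 7 3; -1 3 -2)], sign=+1
I_A²/I_B² = (3/68068)/(25/68068) = 3/25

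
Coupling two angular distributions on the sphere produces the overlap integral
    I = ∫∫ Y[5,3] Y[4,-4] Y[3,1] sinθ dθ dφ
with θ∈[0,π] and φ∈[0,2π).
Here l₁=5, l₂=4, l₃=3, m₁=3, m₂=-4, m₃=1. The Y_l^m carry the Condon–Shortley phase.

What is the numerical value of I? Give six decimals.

0.169606

Rules hold: Σm=0, L=12 even, 1≤3≤9.
N = 11·9·7 = 693
Δ = 6!·4!·2!/13! = 1/180180
Racah Σ t=2..4: t=2:+1/576 t=3:−1/144 t=4:+1/576 = -1/288
⇒ 3j(5 4 3; 0 0 0)² = 20/1001, sgn +1
Racah Σ t=0..0: t=0:+1/5760 = 1/5760
⇒ 3j(5 4 3; 3 -4 1)² = 56/2145, sgn +1
4πI² = N·(3j₀)²·(3jₘ)² = 672/1859
I = +1·√(0.361485/4π) = 0.16960553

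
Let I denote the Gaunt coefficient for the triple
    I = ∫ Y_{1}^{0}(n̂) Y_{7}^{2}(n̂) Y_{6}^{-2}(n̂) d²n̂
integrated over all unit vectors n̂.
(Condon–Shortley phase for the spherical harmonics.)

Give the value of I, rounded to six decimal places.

0.234717

Rules hold: Σm=0, L=14 even, 6≤6≤8.
N = 3·15·13 = 585
Δ = 2!·0!·12!/15! = 1/1365
Racah Σ t=1..1: t=1:−1/518400 = -1/518400
⇒ 3j(1 7 6; 0 0 0)² = 7/195, sgn -1
Racah Σ t=1..1: t=1:−1/967680 = -1/967680
⇒ 3j(1 7 6; 0 2 -2)² = 3/91, sgn -1
4πI² = N·(3j₀)²·(3jₘ)² = 9/13
I = +1·√(0.692308/4π) = 0.23471705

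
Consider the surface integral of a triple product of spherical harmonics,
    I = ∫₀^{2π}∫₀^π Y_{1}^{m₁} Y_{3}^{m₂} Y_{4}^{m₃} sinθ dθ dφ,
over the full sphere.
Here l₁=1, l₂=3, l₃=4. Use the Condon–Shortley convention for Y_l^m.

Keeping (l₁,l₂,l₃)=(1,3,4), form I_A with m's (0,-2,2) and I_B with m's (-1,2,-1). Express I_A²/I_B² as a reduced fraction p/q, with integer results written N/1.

Same 1,3,4: normalisation and zero-m 3j drop out of the ratio.
A: Δ: 0! 2! 6! / 9! → 1/252; sum: t=0:+1/120 = 1/120; 3j²(1 3 4; 0 -2 2) = Δ·Π!·Σ² = 1/21  (sign +1)
B: Δ: 0! 2! 6! / 9! → 1/252; sum: t=0:+1/240 = 1/240; 3j²(1 3 4; -1 2 -1) = Δ·Π!·Σ² = 1/84  (sign -1)
I_A²/I_B² = (1/21)/(1/84) = 4/1

4/1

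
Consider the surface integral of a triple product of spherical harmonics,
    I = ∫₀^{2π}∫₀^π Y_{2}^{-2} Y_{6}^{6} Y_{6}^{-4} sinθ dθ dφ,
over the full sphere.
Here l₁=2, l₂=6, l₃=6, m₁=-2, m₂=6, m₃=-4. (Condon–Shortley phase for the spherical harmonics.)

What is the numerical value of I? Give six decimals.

Rules hold: Σm=0, L=14 even, 4≤6≤8.
N = 5·13·13 = 845
Δ = 2!·2!·10!/15! = 1/90090
Racah Σ t=0..2: t=0:+1/69120 t=1:−1/14400 t=2:+1/69120 = -7/172800
⇒ 3j(2 6 6; 0 0 0)² = 14/715, sgn -1
Racah Σ t=2..2: t=2:+1/14515200 = 1/14515200
⇒ 3j(2 6 6; -2 6 -4)² = 2/455, sgn +1
4πI² = N·(3j₀)²·(3jₘ)² = 4/55
I = -1·√(0.0727273/4π) = -0.07607531

-0.076075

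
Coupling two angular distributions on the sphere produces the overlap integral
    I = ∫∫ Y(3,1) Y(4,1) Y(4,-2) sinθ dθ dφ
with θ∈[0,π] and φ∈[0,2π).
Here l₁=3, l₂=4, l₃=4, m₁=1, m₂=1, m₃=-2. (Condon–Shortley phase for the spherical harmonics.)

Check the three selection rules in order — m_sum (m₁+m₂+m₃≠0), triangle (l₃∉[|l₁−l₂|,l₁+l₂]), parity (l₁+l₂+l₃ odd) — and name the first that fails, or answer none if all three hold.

parity

azimuthal sum: 1 + 1 − 2 = 0  ✓
1 ≤ 4 ≤ 7 (triangle on l)  ✓
L = 3 + 4 + 4 = 11 (odd)  ✗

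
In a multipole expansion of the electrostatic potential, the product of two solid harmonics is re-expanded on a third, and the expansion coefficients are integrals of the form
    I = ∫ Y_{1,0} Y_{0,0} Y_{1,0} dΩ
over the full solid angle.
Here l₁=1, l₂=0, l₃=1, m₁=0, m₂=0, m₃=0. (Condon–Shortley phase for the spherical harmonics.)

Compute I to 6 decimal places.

0.282095

m-sum 0 ✓  L=2 even ✓  1≤1≤1 ✓
Π(2lᵢ+1) = 3×1×3 = 9
triangle coeff Δ(1,0,1) = 1/3
Σ_t [0,0]: t=0:+1/1 = 1/1
(3j)²=1/3 [(1 0 1; 0 0 0)], sign=-1
(m-triple is (0,0,0) — same symbol as above.)
⇒ 4πI² = 1/1
I = (+1)√(1/1/(4π)) = 0.28209479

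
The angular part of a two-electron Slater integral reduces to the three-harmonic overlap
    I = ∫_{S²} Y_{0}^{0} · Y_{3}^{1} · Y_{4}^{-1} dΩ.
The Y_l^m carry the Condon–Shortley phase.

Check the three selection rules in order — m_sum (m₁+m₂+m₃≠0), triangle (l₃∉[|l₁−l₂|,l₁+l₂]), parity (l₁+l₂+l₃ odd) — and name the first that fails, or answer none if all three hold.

triangle

Σmᵢ = 0  ✓
l₃∈[|l₁−l₂|,l₁+l₂]=[3,3], have l₃=4  ✗
Σlᵢ = 7 ⇒ odd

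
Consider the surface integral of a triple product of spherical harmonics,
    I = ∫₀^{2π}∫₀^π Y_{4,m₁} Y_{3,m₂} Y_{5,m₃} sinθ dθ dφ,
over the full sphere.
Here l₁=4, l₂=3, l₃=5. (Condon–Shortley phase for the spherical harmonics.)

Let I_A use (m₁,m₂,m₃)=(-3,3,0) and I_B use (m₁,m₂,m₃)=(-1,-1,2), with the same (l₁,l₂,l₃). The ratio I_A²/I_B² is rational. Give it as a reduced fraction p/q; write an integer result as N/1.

l's match ⇒ only the (l;m) 3-j factors differ between A and B.
A: triangle coeff Δ(4,3,5) = 1/180180; Σ_t [2,2]: t=2:+1/5760 = 1/5760; (3j)²=5/572 [(4 3 5; -3 3 0)], sign=-1
B: triangle coeff Δ(4,3,5) = 1/180180; Σ_t [0,2]: t=0:+1/960 t=1:−1/288 t=2:+1/1728 = -1/540; (3j)²=128/6435 [(4 3 5; -1 -1 2)], sign=+1
I_A²/I_B² = (5/572)/(128/6435) = 225/512

225/512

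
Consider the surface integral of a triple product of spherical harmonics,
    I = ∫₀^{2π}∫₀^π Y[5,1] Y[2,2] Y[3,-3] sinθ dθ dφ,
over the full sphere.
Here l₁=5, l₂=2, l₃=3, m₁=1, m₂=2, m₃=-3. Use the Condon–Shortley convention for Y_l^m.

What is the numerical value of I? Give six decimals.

-0.023961

Rules hold: Σm=0, L=10 even, 3≤3≤7.
N = 11·5·7 = 385
Δ = 4!·6!·0!/11! = 1/2310
Racah Σ t=2..2: t=2:+1/144 = 1/144
⇒ 3j(5 2 3; 0 0 0)² = 10/231, sgn -1
Racah Σ t=4..4: t=4:+1/17280 = 1/17280
⇒ 3j(5 2 3; 1 2 -3)² = 1/2310, sgn +1
4πI² = N·(3j₀)²·(3jₘ)² = 5/693
I = -1·√(0.00721501/4π) = -0.02396147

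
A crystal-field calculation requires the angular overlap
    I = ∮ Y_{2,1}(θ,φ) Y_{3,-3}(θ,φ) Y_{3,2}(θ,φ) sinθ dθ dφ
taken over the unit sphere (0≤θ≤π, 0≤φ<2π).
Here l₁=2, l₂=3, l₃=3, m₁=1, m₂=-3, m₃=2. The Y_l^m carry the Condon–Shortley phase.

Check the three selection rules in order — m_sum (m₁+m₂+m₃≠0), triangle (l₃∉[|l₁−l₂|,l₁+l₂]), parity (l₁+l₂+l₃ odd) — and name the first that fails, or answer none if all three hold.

none

Σmᵢ = 0  ✓
l₃∈[|l₁−l₂|,l₁+l₂]=[1,5], have l₃=3  ✓
Σlᵢ = 8 ⇒ even  ✓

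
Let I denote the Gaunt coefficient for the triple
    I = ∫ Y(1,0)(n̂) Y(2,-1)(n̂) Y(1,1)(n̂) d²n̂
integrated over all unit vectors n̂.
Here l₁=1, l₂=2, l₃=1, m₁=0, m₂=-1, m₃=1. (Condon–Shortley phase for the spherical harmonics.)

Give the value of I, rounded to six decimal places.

-0.218510

Rules hold: Σm=0, L=4 even, 1≤1≤3.
N = 3·5·3 = 45
Δ = 2!·0!·2!/5! = 1/30
Racah Σ t=1..1: t=1:−1/1 = -1/1
⇒ 3j(1 2 1; 0 0 0)² = 2/15, sgn +1
Racah Σ t=1..1: t=1:−1/2 = -1/2
⇒ 3j(1 2 1; 0 -1 1)² = 1/10, sgn -1
4πI² = N·(3j₀)²·(3jₘ)² = 3/5
I = -1·√(0.6/4π) = -0.21850969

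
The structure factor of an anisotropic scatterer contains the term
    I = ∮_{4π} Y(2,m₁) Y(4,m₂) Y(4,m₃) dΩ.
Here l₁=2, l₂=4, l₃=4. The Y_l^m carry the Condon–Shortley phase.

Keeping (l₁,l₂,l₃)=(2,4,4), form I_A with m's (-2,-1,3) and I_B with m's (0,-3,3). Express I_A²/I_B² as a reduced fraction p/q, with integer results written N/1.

54/7

l's match ⇒ only the (l;m) 3-j factors differ between A and B.
A: triangle coeff Δ(2,4,4) = 1/13860; Σ_t [2,2]: t=2:+1/480 = 1/480; (3j)²=3/110 [(2 4 4; -2 -1 3)], sign=-1
B: triangle coeff Δ(2,4,4) = 1/13860; Σ_t [0,1]: t=0:+1/480 t=1:−1/720 = 1/1440; (3j)²=7/1980 [(2 4 4; 0 -3 3)], sign=-1
I_A²/I_B² = (3/110)/(7/1980) = 54/7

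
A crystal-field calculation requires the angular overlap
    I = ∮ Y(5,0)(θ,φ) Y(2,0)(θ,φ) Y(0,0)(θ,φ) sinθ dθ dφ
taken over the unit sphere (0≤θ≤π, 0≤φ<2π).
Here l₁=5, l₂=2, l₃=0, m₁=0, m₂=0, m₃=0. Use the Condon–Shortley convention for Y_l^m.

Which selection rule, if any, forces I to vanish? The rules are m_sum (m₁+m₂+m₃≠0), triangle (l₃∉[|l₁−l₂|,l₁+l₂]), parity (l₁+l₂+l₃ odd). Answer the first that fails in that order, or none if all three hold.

m₁+m₂+m₃ = 0 + 0 + 0 = 0  ✓
triangle: |5−2|=3 ≤ l₃=0 ≤ 5+2=7  ✗
parity: l₁+l₂+l₃ = 7 is odd

triangle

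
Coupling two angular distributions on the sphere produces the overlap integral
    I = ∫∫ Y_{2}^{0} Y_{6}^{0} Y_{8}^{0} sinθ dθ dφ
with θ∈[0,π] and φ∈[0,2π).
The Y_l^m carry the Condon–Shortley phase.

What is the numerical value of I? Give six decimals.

0.237614

Checks pass: Σm=0; 16 even; l₃=8∈[4,8].
(2·2+1)(2·6+1)(2·8+1) = 1105
Δ: 0! 4! 12! / 17! → 1/30940
sum: t=0:+1/2073600 = 1/2073600
3j²(2 6 8; 0 0 0) = Δ·Π!·Σ² = 28/1105  (sign +1)
(m-triple is (0,0,0) — same symbol as above.)
combine: 4πI² = 1105·28/1105·28/1105 = 784/1105
take √, sign +1: I = 0.23761396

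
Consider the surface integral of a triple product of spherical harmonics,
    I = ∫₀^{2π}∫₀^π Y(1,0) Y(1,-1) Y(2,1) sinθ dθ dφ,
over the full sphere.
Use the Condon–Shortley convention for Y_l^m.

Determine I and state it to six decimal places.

-0.218510

m-sum 0 ✓  L=4 even ✓  0≤2≤2 ✓
Π(2lᵢ+1) = 3×3×5 = 45
triangle coeff Δ(1,1,2) = 1/30
Σ_t [0,0]: t=0:+1/1 = 1/1
(3j)²=2/15 [(1 1 2; 0 0 0)], sign=+1
Σ_t [0,0]: t=0:+1/2 = 1/2
(3j)²=1/10 [(1 1 2; 0 -1 1)], sign=-1
⇒ 4πI² = 3/5
I = (-1)√(3/5/(4π)) = -0.21850969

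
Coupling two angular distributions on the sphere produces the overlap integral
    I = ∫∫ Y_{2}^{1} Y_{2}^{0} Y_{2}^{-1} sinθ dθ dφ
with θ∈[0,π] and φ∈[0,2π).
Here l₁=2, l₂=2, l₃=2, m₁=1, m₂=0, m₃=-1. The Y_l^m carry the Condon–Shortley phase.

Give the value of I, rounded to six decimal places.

-0.090112

Rules hold: Σm=0, L=6 even, 0≤2≤4.
N = 5·5·5 = 125
Δ = 2!·2!·2!/7! = 1/630
Racah Σ t=0..2: t=0:+1/8 t=1:−1/1 t=2:+1/8 = -3/4
⇒ 3j(2 2 2; 0 0 0)² = 2/35, sgn -1
Racah Σ t=0..1: t=0:+1/4 t=1:−1/2 = -1/4
⇒ 3j(2 2 2; 1 0 -1)² = 1/70, sgn +1
4πI² = N·(3j₀)²·(3jₘ)² = 5/49
I = -1·√(0.102041/4π) = -0.09011188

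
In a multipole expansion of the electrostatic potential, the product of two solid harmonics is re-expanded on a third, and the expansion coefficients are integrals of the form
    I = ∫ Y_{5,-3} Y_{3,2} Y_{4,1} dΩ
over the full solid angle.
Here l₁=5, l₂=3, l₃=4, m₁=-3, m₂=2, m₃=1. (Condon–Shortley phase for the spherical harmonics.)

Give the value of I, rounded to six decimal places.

-0.035836

Rules hold: Σm=0, L=12 even, 2≤4≤8.
N = 11·7·9 = 693
Δ = 4!·6!·2!/13! = 1/180180
Racah Σ t=1..3: t=1:−1/576 t=2:+1/144 t=3:−1/576 = 1/288
⇒ 3j(5 3 4; 0 0 0)² = 20/1001, sgn +1
Racah Σ t=3..4: t=3:−1/1440 t=4:+1/1152 = 1/5760
⇒ 3j(5 3 4; -3 2 1)² = 1/858, sgn -1
4πI² = N·(3j₀)²·(3jₘ)² = 30/1859
I = -1·√(0.0161377/4π) = -0.03583571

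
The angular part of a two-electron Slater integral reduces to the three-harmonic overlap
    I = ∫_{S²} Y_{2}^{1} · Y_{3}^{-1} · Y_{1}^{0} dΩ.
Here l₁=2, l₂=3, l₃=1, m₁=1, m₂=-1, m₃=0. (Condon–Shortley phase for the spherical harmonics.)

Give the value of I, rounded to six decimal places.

-0.233597

m-sum 0 ✓  L=6 even ✓  1≤1≤5 ✓
Π(2lᵢ+1) = 5×7×3 = 105
triangle coeff Δ(2,3,1) = 1/105
Σ_t [2,2]: t=2:+1/4 = 1/4
(3j)²=3/35 [(2 3 1; 0 0 0)], sign=-1
Σ_t [1,1]: t=1:−1/6 = -1/6
(3j)²=8/105 [(2 3 1; 1 -1 0)], sign=+1
⇒ 4πI² = 24/35
I = (-1)√(24/35/(4π)) = -0.23359668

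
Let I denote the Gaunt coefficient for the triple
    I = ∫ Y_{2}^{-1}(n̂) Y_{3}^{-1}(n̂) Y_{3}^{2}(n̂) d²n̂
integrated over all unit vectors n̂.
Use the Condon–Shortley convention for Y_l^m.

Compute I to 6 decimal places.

Rules hold: Σm=0, L=8 even, 1≤3≤5.
N = 5·7·7 = 245
Δ = 2!·2!·4!/9! = 1/3780
Racah Σ t=0..2: t=0:+1/24 t=1:−1/4 t=2:+1/24 = -1/6
⇒ 3j(2 3 3; 0 0 0)² = 4/105, sgn +1
Racah Σ t=1..2: t=1:−1/12 t=2:+1/48 = -1/16
⇒ 3j(2 3 3; -1 -1 2)² = 1/28, sgn +1
4πI² = N·(3j₀)²·(3jₘ)² = 1/3
I = +1·√(0.333333/4π) = 0.16286750

0.162868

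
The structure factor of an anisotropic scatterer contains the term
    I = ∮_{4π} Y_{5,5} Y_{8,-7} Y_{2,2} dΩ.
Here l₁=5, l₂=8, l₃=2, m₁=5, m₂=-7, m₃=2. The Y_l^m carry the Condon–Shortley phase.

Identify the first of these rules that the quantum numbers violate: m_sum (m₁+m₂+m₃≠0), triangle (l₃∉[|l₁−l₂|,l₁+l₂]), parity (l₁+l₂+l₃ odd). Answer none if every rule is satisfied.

triangle

Σmᵢ = 0  ✓
l₃∈[|l₁−l₂|,l₁+l₂]=[3,13], have l₃=2  ✗
Σlᵢ = 15 ⇒ odd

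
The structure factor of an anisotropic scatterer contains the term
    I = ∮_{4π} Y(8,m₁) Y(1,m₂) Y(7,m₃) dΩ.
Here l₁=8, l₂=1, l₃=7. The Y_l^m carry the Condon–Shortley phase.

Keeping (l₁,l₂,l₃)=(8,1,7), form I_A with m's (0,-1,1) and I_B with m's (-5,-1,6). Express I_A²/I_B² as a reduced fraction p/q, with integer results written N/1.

Same 8,1,7: normalisation and zero-m 3j drop out of the ratio.
A: Δ: 2! 14! 0! / 17! → 1/2040; sum: t=0:+1/58060800 = 1/58060800; 3j²(8 1 7; 0 -1 1) = Δ·Π!·Σ² = 7/510  (sign +1)
B: Δ: 2! 14! 0! / 17! → 1/2040; sum: t=0:+1/12454041600 = 1/12454041600; 3j²(8 1 7; -5 -1 6) = Δ·Π!·Σ² = 1/680  (sign -1)
I_A²/I_B² = (7/510)/(1/680) = 28/3

28/3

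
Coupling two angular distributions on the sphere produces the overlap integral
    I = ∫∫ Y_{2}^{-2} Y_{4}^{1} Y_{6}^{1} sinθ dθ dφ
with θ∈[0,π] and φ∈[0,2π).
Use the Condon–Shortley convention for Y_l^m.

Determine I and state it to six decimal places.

Rules hold: Σm=0, L=12 even, 2≤6≤6.
N = 5·9·13 = 585
Δ = 0!·4!·8!/13! = 1/6435
Racah Σ t=0..0: t=0:+1/2304 = 1/2304
⇒ 3j(2 4 6; 0 0 0)² = 5/143, sgn +1
Racah Σ t=0..0: t=0:+1/17280 = 1/17280
⇒ 3j(2 4 6; -2 1 1)² = 7/1287, sgn -1
4πI² = N·(3j₀)²·(3jₘ)² = 175/1573
I = -1·√(0.111252/4π) = -0.09409136

-0.094091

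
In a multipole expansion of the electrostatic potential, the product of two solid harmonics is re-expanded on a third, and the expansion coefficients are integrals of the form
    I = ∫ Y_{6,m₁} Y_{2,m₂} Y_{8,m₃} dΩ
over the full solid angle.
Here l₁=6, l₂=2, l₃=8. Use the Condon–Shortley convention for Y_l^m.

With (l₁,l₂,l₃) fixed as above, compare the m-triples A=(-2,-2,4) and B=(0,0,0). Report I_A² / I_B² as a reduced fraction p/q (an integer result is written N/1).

Same 6,2,8: normalisation and zero-m 3j drop out of the ratio.
A: Δ: 0! 12! 4! / 17! → 1/30940; sum: t=0:+1/23224320 = 1/23224320; 3j²(6 2 8; -2 -2 4) = Δ·Π!·Σ² = 99/6188  (sign +1)
B: Δ: 0! 12! 4! / 17! → 1/30940; sum: t=0:+1/2073600 = 1/2073600; 3j²(6 2 8; 0 0 0) = Δ·Π!·Σ² = 28/1105  (sign +1)
I_A²/I_B² = (99/6188)/(28/1105) = 495/784

495/784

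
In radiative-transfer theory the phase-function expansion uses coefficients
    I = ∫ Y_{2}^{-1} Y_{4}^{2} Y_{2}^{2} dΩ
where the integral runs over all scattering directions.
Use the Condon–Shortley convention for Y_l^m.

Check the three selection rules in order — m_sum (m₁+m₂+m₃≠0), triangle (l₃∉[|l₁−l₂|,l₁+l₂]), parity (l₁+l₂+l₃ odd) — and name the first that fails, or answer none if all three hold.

azimuthal sum: -1 + 2 + 2 = 3  ✗
2 ≤ 2 ≤ 6 (triangle on l)
L = 2 + 4 + 2 = 8 (even)

m_sum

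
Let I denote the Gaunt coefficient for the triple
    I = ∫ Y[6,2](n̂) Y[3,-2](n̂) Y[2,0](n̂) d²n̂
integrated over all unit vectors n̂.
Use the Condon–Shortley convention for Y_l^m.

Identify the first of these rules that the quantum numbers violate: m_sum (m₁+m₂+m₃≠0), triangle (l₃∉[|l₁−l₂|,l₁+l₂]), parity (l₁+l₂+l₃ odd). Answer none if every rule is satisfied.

m₁+m₂+m₃ = 2 − 2 + 0 = 0  ✓
triangle: |6−3|=3 ≤ l₃=2 ≤ 6+3=9  ✗
parity: l₁+l₂+l₃ = 11 is odd

triangle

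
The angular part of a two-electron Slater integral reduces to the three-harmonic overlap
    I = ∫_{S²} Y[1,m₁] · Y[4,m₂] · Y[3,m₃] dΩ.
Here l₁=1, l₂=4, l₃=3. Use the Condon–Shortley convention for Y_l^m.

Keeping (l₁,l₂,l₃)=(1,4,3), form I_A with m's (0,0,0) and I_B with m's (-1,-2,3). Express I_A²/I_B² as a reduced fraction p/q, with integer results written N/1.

l's match ⇒ only the (l;m) 3-j factors differ between A and B.
A: triangle coeff Δ(1,4,3) = 1/252; Σ_t [1,1]: t=1:−1/36 = -1/36; (3j)²=4/63 [(1 4 3; 0 0 0)], sign=+1
B: triangle coeff Δ(1,4,3) = 1/252; Σ_t [2,2]: t=2:+1/1440 = 1/1440; (3j)²=1/252 [(1 4 3; -1 -2 3)], sign=+1
I_A²/I_B² = (4/63)/(1/252) = 16/1

16/1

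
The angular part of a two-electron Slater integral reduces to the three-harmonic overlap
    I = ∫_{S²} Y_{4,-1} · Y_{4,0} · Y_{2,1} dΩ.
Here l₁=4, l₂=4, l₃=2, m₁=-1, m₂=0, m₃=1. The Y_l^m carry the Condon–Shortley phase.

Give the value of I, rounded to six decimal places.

m-sum 0 ✓  L=10 even ✓  0≤2≤8 ✓
Π(2lᵢ+1) = 9×9×5 = 405
triangle coeff Δ(4,4,2) = 1/13860
Σ_t [2,4]: t=2:+1/192 t=3:−1/36 t=4:+1/192 = -5/288
(3j)²=20/693 [(4 4 2; 0 0 0)], sign=-1
Σ_t [3,4]: t=3:−1/72 t=4:+1/96 = -1/288
(3j)²=1/462 [(4 4 2; -1 0 1)], sign=+1
⇒ 4πI² = 150/5929
I = (-1)√(150/5929/(4π)) = -0.04486937

-0.044869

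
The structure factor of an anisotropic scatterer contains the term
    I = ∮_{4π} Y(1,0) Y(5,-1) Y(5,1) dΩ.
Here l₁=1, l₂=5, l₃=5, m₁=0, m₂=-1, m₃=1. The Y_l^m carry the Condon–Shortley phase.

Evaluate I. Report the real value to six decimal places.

0.000000

L=11 odd ⇒ parity kills the (l;000) factor ⇒ I = 0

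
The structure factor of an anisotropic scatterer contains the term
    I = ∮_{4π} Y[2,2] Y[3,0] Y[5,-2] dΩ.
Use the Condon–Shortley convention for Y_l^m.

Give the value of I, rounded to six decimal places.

m-sum 0 ✓  L=10 even ✓  1≤5≤5 ✓
Π(2lᵢ+1) = 5×7×11 = 385
triangle coeff Δ(2,3,5) = 1/2310
Σ_t [0,0]: t=0:+1/144 = 1/144
(3j)²=10/231 [(2 3 5; 0 0 0)], sign=-1
Σ_t [0,0]: t=0:+1/864 = 1/864
(3j)²=1/66 [(2 3 5; 2 0 -2)], sign=-1
⇒ 4πI² = 25/99
I = (+1)√(25/99/(4π)) = 0.14175797

0.141758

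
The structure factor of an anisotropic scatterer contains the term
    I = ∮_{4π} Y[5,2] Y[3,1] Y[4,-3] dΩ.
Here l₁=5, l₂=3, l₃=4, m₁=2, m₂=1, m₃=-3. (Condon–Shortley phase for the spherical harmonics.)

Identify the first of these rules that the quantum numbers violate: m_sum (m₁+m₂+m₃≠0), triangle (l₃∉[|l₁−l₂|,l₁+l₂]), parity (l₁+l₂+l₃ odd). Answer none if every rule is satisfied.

none

m₁+m₂+m₃ = 2 + 1 − 3 = 0  ✓
triangle: |5−3|=2 ≤ l₃=4 ≤ 5+3=8  ✓
parity: l₁+l₂+l₃ = 12 is even  ✓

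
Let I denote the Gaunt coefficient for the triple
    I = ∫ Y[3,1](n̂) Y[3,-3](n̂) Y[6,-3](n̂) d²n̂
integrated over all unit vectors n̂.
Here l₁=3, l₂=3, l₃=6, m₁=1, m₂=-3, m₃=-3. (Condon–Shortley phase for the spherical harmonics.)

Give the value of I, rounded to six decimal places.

0.000000

m-sum = 1 − 3 − 3 = -5 ≠ 0 ⇒ I = 0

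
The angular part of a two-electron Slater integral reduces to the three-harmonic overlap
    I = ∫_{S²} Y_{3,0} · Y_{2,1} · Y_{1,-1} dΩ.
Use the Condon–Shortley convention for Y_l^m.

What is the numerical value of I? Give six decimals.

m-sum 0 ✓  L=6 even ✓  1≤1≤5 ✓
Π(2lᵢ+1) = 7×5×3 = 105
triangle coeff Δ(3,2,1) = 1/105
Σ_t [2,2]: t=2:+1/4 = 1/4
(3j)²=3/35 [(3 2 1; 0 0 0)], sign=-1
Σ_t [3,3]: t=3:−1/12 = -1/12
(3j)²=1/35 [(3 2 1; 0 1 -1)], sign=-1
⇒ 4πI² = 9/35
I = (+1)√(9/35/(4π)) = 0.14304817

0.143048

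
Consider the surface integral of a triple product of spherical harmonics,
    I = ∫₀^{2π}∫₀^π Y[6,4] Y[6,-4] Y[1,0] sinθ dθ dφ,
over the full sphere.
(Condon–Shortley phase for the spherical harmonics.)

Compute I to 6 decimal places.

0.000000

l₁+l₂+l₃=13 is odd: 3j(l;000)=0 ⇒ I=0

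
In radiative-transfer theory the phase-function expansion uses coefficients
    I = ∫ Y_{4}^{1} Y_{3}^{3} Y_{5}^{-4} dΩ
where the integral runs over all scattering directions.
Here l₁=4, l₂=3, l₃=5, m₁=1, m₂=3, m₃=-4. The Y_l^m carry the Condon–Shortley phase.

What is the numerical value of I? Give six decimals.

-0.186208

m-sum 0 ✓  L=12 even ✓  1≤5≤7 ✓
Π(2lᵢ+1) = 9×7×11 = 693
triangle coeff Δ(4,3,5) = 1/180180
Σ_t [0,2]: t=0:+1/576 t=1:−1/144 t=2:+1/576 = -1/288
(3j)²=20/1001 [(4 3 5; 0 0 0)], sign=+1
Σ_t [2,2]: t=2:+1/5760 = 1/5760
(3j)²=9/286 [(4 3 5; 1 3 -4)], sign=-1
⇒ 4πI² = 810/1859
I = (-1)√(810/1859/(4π)) = -0.18620781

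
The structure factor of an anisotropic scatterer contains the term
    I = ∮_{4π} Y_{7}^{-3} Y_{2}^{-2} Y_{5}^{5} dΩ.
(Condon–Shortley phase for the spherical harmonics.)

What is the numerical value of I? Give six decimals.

-0.011332

Checks pass: Σm=0; 14 even; l₃=5∈[5,9].
(2·7+1)(2·2+1)(2·5+1) = 825
Δ: 4! 10! 0! / 15! → 1/15015
sum: t=2:+1/57600 = 1/57600
3j²(7 2 5; 0 0 0) = Δ·Π!·Σ² = 21/715  (sign -1)
sum: t=0:+1/87091200 = 1/87091200
3j²(7 2 5; -3 -2 5) = Δ·Π!·Σ² = 1/15015  (sign +1)
combine: 4πI² = 825·21/715·1/15015 = 3/1859
take √, sign -1: I = -0.01133225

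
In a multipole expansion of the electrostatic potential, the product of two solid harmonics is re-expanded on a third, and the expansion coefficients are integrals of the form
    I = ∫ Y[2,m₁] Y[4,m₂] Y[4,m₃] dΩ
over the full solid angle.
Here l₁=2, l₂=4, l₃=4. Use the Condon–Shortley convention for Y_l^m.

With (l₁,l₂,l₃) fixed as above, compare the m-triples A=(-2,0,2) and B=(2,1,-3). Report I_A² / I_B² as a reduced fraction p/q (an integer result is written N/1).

l's match ⇒ only the (l;m) 3-j factors differ between A and B.
A: triangle coeff Δ(2,4,4) = 1/13860; Σ_t [2,2]: t=2:+1/192 = 1/192; (3j)²=3/77 [(2 4 4; -2 0 2)], sign=+1
B: triangle coeff Δ(2,4,4) = 1/13860; Σ_t [0,0]: t=0:+1/480 = 1/480; (3j)²=3/110 [(2 4 4; 2 1 -3)], sign=-1
I_A²/I_B² = (3/77)/(3/110) = 10/7

10/7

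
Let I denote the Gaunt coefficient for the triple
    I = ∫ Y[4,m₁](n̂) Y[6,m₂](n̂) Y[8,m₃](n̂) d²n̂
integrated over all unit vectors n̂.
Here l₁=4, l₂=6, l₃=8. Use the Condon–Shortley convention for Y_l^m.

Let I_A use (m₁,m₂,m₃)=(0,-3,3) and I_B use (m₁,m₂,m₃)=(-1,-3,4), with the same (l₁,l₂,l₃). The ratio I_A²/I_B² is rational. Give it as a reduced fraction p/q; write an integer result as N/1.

75/1849

Same 4,6,8: normalisation and zero-m 3j drop out of the ratio.
A: Δ: 2! 6! 10! / 19! → 1/23279256; sum: t=0:+1/2903040 t=1:−1/2903040 t=2:+1/34836480 = 1/34836480; 3j²(4 6 8; 0 -3 3) = Δ·Π!·Σ² = 25/117572  (sign -1)
B: Δ: 2! 6! 10! / 19! → 1/23279256; sum: t=0:+1/7257600 t=1:−1/3870720 t=2:+1/26127360 = -43/522547200; 3j²(4 6 8; -1 -3 4) = Δ·Π!·Σ² = 1849/352716  (sign -1)
I_A²/I_B² = (25/117572)/(1849/352716) = 75/1849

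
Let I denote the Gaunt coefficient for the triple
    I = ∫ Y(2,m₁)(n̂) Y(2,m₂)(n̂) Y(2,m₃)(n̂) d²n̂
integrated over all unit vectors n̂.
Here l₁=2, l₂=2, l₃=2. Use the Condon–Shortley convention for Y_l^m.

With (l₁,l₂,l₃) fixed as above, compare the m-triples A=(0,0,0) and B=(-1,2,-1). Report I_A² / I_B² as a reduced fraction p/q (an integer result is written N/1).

l's match ⇒ only the (l;m) 3-j factors differ between A and B.
A: triangle coeff Δ(2,2,2) = 1/630; Σ_t [0,2]: t=0:+1/8 t=1:−1/1 t=2:+1/8 = -3/4; (3j)²=2/35 [(2 2 2; 0 0 0)], sign=-1
B: triangle coeff Δ(2,2,2) = 1/630; Σ_t [2,2]: t=2:+1/4 = 1/4; (3j)²=3/35 [(2 2 2; -1 2 -1)], sign=-1
I_A²/I_B² = (2/35)/(3/35) = 2/3

2/3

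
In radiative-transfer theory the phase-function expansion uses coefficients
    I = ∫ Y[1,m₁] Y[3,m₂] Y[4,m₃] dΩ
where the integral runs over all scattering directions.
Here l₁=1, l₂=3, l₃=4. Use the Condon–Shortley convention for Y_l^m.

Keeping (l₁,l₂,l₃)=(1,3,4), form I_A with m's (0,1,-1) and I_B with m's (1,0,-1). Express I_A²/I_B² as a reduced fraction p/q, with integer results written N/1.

3/2

Shared (l₁,l₂,l₃)=(1,3,4): N and (l;000)² cancel in I_A²/I_B².
A: Δ = 0!·2!·6!/9! = 1/252; Racah Σ t=0..0: t=0:+1/48 = 1/48; ⇒ 3j(1 3 4; 0 1 -1)² = 5/84, sgn -1
B: Δ = 0!·2!·6!/9! = 1/252; Racah Σ t=0..0: t=0:+1/72 = 1/72; ⇒ 3j(1 3 4; 1 0 -1)² = 5/126, sgn -1
I_A²/I_B² = (5/84)/(5/126) = 3/2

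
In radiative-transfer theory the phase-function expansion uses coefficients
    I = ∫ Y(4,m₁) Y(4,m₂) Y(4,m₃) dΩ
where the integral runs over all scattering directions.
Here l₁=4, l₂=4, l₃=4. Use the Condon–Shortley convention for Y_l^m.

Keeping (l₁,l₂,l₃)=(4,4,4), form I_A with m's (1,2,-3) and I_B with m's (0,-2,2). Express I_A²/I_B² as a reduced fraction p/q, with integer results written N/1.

Shared (l₁,l₂,l₃)=(4,4,4): N and (l;000)² cancel in I_A²/I_B².
A: Δ = 4!·4!·4!/13! = 1/450450; Racah Σ t=2..3: t=2:+1/576 t=3:−1/864 = 1/1728; ⇒ 3j(4 4 4; 1 2 -3)² = 5/1287, sgn -1
B: Δ = 4!·4!·4!/13! = 1/450450; Racah Σ t=0..2: t=0:+1/2304 t=1:−1/216 t=2:+1/384 = -11/6912; ⇒ 3j(4 4 4; 0 -2 2)² = 11/1638, sgn -1
I_A²/I_B² = (5/1287)/(11/1638) = 70/121

70/121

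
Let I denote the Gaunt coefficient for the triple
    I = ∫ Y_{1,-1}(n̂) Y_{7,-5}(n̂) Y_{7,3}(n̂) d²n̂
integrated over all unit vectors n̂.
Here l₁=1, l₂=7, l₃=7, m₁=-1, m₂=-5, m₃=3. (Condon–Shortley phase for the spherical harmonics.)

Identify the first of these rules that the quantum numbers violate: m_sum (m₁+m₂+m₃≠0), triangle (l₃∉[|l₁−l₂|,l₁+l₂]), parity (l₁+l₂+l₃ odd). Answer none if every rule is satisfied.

Σmᵢ = -3  ✗
l₃∈[|l₁−l₂|,l₁+l₂]=[6,8], have l₃=7
Σlᵢ = 15 ⇒ odd

m_sum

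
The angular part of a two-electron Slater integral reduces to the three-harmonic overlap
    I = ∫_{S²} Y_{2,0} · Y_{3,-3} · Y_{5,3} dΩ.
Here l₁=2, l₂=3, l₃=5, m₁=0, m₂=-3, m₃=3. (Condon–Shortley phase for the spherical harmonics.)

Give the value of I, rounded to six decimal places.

-0.126792

m-sum 0 ✓  L=10 even ✓  1≤5≤5 ✓
Π(2lᵢ+1) = 5×7×11 = 385
triangle coeff Δ(2,3,5) = 1/2310
Σ_t [0,0]: t=0:+1/144 = 1/144
(3j)²=10/231 [(2 3 5; 0 0 0)], sign=-1
Σ_t [0,0]: t=0:+1/2880 = 1/2880
(3j)²=2/165 [(2 3 5; 0 -3 3)], sign=+1
⇒ 4πI² = 20/99
I = (-1)√(20/99/(4π)) = -0.12679218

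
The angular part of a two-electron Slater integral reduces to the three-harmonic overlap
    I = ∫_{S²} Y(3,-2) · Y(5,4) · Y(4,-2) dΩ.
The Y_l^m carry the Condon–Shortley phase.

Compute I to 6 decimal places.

m-sum 0 ✓  L=12 even ✓  2≤4≤8 ✓
Π(2lᵢ+1) = 7×11×9 = 693
triangle coeff Δ(3,5,4) = 1/180180
Σ_t [1,3]: t=1:−1/576 t=2:+1/144 t=3:−1/576 = 1/288
(3j)²=20/1001 [(3 5 4; 0 0 0)], sign=+1
Σ_t [3,4]: t=3:−1/8640 t=4:+1/2880 = 1/4320
(3j)²=8/429 [(3 5 4; -2 4 -2)], sign=+1
⇒ 4πI² = 480/1859
I = (+1)√(480/1859/(4π)) = 0.14334284

0.143343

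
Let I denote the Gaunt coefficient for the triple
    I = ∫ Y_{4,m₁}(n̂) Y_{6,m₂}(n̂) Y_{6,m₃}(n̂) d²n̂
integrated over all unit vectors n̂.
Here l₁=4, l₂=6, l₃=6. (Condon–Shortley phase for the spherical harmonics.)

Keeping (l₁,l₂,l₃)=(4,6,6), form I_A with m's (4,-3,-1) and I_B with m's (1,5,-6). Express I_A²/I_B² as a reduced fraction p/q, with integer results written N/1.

1372/1815

Same 4,6,6: normalisation and zero-m 3j drop out of the ratio.
A: Δ: 4! 4! 8! / 17! → 1/15315300; sum: t=0:+1/414720 = 1/414720; 3j²(4 6 6; 4 -3 -1) = Δ·Π!·Σ² = 49/2431  (sign -1)
B: Δ: 4! 4! 8! / 17! → 1/15315300; sum: t=3:−1/5806080 = -1/5806080; 3j²(4 6 6; 1 5 -6) = Δ·Π!·Σ² = 165/6188  (sign -1)
I_A²/I_B² = (49/2431)/(165/6188) = 1372/1815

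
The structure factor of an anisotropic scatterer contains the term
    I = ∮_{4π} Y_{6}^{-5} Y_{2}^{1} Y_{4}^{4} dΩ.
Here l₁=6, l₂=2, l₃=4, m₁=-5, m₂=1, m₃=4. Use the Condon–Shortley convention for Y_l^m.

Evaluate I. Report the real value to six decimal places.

Rules hold: Σm=0, L=12 even, 4≤4≤8.
N = 13·5·9 = 585
Δ = 4!·8!·0!/13! = 1/6435
Racah Σ t=2..2: t=2:+1/2304 = 1/2304
⇒ 3j(6 2 4; 0 0 0)² = 5/143, sgn +1
Racah Σ t=3..3: t=3:−1/241920 = -1/241920
⇒ 3j(6 2 4; -5 1 4)² = 1/39, sgn -1
4πI² = N·(3j₀)²·(3jₘ)² = 75/143
I = -1·√(0.524476/4π) = -0.20429497

-0.204295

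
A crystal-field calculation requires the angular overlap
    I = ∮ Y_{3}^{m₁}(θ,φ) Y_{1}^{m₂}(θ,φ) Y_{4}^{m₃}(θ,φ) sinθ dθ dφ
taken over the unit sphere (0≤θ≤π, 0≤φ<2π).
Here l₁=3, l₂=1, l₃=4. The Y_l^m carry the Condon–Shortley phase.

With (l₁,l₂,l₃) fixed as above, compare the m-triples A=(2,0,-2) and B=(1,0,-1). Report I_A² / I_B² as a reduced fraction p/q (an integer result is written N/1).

4/5

Same 3,1,4: normalisation and zero-m 3j drop out of the ratio.
A: Δ: 0! 6! 2! / 9! → 1/252; sum: t=0:+1/120 = 1/120; 3j²(3 1 4; 2 0 -2) = Δ·Π!·Σ² = 1/21  (sign +1)
B: Δ: 0! 6! 2! / 9! → 1/252; sum: t=0:+1/48 = 1/48; 3j²(3 1 4; 1 0 -1) = Δ·Π!·Σ² = 5/84  (sign -1)
I_A²/I_B² = (1/21)/(5/84) = 4/5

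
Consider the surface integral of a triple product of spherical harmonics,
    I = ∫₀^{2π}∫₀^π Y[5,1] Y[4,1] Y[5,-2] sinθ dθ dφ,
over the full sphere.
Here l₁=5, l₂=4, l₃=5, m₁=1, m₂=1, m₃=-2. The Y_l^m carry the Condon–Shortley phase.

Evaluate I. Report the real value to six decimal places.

0.128377

Checks pass: Σm=0; 14 even; l₃=5∈[1,9].
(2·5+1)(2·4+1)(2·5+1) = 1089
Δ: 4! 6! 4! / 15! → 1/3153150
sum: t=0:+1/69120 t=1:−1/1728 t=2:+1/576 t=3:−1/1728 t=4:+1/69120 = 7/11520
3j²(5 4 5; 0 0 0) = Δ·Π!·Σ² = 2/143  (sign -1)
sum: t=1:−1/5184 t=2:+1/1152 t=3:−1/2880 t=4:+1/103680 = 7/20736
3j²(5 4 5; 1 1 -2) = Δ·Π!·Σ² = 35/2574  (sign -1)
combine: 4πI² = 1089·2/143·35/2574 = 35/169
take √, sign +1: I = 0.12837656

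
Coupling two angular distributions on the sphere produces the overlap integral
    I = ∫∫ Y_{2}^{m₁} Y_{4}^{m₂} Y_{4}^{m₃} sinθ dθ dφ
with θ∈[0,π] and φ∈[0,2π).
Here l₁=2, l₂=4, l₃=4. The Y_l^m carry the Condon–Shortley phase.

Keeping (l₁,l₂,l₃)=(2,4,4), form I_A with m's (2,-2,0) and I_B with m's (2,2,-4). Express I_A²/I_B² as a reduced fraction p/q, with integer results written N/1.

45/14

Shared (l₁,l₂,l₃)=(2,4,4): N and (l;000)² cancel in I_A²/I_B².
A: Δ = 2!·2!·6!/11! = 1/13860; Racah Σ t=0..0: t=0:+1/192 = 1/192; ⇒ 3j(2 4 4; 2 -2 0)² = 3/77, sgn +1
B: Δ = 2!·2!·6!/11! = 1/13860; Racah Σ t=0..0: t=0:+1/2880 = 1/2880; ⇒ 3j(2 4 4; 2 2 -4)² = 2/165, sgn +1
I_A²/I_B² = (3/77)/(2/165) = 45/14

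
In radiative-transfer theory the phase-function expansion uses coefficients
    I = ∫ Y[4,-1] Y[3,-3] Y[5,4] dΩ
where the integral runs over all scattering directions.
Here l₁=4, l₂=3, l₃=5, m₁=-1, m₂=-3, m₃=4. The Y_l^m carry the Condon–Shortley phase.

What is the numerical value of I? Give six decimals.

-0.186208

Checks pass: Σm=0; 12 even; l₃=5∈[1,7].
(2·4+1)(2·3+1)(2·5+1) = 693
Δ: 2! 6! 4! / 13! → 1/180180
sum: t=0:+1/576 t=1:−1/144 t=2:+1/576 = -1/288
3j²(4 3 5; 0 0 0) = Δ·Π!·Σ² = 20/1001  (sign +1)
sum: t=0:+1/5760 = 1/5760
3j²(4 3 5; -1 -3 4) = Δ·Π!·Σ² = 9/286  (sign -1)
combine: 4πI² = 693·20/1001·9/286 = 810/1859
take √, sign -1: I = -0.18620781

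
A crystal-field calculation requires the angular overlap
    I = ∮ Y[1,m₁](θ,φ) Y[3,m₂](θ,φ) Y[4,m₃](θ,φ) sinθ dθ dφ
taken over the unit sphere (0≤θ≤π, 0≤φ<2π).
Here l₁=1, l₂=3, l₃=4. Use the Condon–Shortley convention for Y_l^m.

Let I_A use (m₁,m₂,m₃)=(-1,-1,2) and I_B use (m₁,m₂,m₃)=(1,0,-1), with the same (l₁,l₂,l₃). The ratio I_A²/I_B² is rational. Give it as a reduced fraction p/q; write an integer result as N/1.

3/2

Shared (l₁,l₂,l₃)=(1,3,4): N and (l;000)² cancel in I_A²/I_B².
A: Δ = 0!·2!·6!/9! = 1/252; Racah Σ t=0..0: t=0:+1/96 = 1/96; ⇒ 3j(1 3 4; -1 -1 2)² = 5/84, sgn +1
B: Δ = 0!·2!·6!/9! = 1/252; Racah Σ t=0..0: t=0:+1/72 = 1/72; ⇒ 3j(1 3 4; 1 0 -1)² = 5/126, sgn -1
I_A²/I_B² = (5/84)/(5/126) = 3/2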